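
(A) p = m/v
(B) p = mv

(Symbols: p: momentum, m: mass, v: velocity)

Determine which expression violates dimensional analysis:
(A)

(A) p = m/v: LHS [L M T^-1], RHS [L^-1 M T] ✗
(B) p = mv: LHS [L M T^-1], RHS [L M T^-1] ✓

Expression (A) p = m/v is dimensionally incorrect.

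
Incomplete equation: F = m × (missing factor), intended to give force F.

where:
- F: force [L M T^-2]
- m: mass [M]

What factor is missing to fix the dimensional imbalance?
a (acceleration), dimensions [L T^-2]

F has dimensions [L M T^-2] and m has dimensions [M].
The missing factor must have dimensions [L M T^-2] / [M] = [L T^-2], i.e. acceleration (a).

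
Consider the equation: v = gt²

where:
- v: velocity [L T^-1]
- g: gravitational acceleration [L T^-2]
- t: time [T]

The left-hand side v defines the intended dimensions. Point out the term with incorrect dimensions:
The right-hand side term gt²

v has dimensions [L T^-1], but gt² has dimensions [L], so the term gt² is dimensionally wrong for v.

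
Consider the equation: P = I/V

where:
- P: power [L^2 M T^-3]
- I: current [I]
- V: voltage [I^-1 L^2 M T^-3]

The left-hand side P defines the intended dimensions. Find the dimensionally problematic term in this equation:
The right-hand side term I/V

P has dimensions [L^2 M T^-3], but I/V has dimensions [I^2 L^-2 M^-1 T^3], so the term I/V is dimensionally wrong for P.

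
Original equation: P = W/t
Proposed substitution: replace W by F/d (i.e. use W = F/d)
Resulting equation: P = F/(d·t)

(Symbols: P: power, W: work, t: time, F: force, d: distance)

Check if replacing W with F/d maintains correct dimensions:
No

[W] = [L^2 M T^-2] and [F/d] = [M T^-2]. These differ, so the substitution replaces a quantity by one of different dimensions and the result P = F/(d·t) has LHS [L^2 M T^-3] vs RHS [M T^-3] — inconsistent.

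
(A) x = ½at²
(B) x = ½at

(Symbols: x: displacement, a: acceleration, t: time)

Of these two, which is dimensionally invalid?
(B)

(A) x = ½at²: LHS [L], RHS [L] ✓
(B) x = ½at: LHS [L], RHS [L T^-1] ✗

Expression (B) x = ½at is dimensionally incorrect.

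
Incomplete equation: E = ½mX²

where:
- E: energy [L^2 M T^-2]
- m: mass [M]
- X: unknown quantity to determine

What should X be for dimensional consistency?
X = v (velocity), dimensions [L T^-1]

E has dimensions [L^2 M T^-2]; the rest of the RHS (½m) has dimensions [M].
So X² must have dimensions [L^2 T^-2], i.e. X has dimensions [L T^-1] — X = v (velocity).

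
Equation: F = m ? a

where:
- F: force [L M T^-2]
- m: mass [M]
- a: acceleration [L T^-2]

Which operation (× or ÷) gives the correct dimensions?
multiplication (×): F = m × a

F [L M T^-2]; m [M]; a [L T^-2].
m × a → [L M T^-2] ✓
m ÷ a → [L^-1 M T^2] ✗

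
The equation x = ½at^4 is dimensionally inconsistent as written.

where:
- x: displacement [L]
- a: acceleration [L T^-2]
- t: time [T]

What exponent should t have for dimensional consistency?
The exponent of t should be 2: x = ½at^2

The LHS x has dimensions [L]; t has dimensions [T].
As written, the RHS ½at^4 (exponent 4 on t) has dimensions [L T^2], which does not match.
With exponent 2, the RHS ½at^2 has dimensions [L], matching the LHS.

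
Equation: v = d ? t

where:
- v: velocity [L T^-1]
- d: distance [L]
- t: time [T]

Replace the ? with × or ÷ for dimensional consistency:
division (÷): v = d ÷ t

v [L T^-1]; d [L]; t [T].
d × t → [L T] ✗
d ÷ t → [L T^-1] ✓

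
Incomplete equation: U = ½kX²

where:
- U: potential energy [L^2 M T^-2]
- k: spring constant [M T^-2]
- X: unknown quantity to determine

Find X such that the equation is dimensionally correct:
X = x (displacement), dimensions [L]

U has dimensions [L^2 M T^-2]; the rest of the RHS (½k) has dimensions [M T^-2].
So X² must have dimensions [L^2], i.e. X has dimensions [L] — X = x (displacement).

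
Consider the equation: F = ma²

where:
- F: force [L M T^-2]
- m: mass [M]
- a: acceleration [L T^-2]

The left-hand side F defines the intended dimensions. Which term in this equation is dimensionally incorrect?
The right-hand side term ma²

F has dimensions [L M T^-2], but ma² has dimensions [L^2 M T^-4], so the term ma² is dimensionally wrong for F.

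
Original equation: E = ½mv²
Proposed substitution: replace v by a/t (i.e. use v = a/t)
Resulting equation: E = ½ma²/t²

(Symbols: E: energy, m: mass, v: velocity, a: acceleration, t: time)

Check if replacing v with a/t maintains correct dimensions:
No

[v] = [L T^-1] and [a/t] = [L T^-3]. These differ, so the substitution replaces a quantity by one of different dimensions and the result E = ½ma²/t² has LHS [L^2 M T^-2] vs RHS [L^2 M T^-6] — inconsistent.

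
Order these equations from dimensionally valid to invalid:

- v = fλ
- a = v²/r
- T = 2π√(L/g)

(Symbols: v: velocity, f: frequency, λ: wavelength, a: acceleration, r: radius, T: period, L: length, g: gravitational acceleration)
Dimensionally correct: v = fλ, a = v²/r, T = 2π√(L/g)
Dimensionally incorrect: none
Ordered (correct first, then incorrect): v = fλ, a = v²/r, T = 2π√(L/g)

- v = fλ: LHS [L T^-1], RHS [L T^-1] → correct ✓
- a = v²/r: LHS [L T^-2], RHS [L T^-2] → correct ✓
- T = 2π√(L/g): LHS [T], RHS [T] → correct ✓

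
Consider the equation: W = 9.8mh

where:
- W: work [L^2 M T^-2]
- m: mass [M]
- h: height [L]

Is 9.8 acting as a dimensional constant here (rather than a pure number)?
Yes

W has dimensions [L^2 M T^-2], while mh alone has dimensions [L M]. For the equation to balance, the factor 9.8 must carry dimensions [L T^-2] — it is a dimensional constant (a numerical value of a physical quantity with its units suppressed), not a pure number.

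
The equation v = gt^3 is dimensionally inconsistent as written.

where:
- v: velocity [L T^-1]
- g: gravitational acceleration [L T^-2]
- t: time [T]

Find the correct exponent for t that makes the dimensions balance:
The exponent of t should be 1: v = gt

The LHS v has dimensions [L T^-1]; t has dimensions [T].
As written, the RHS gt^3 (exponent 3 on t) has dimensions [L T], which does not match.
With exponent 1, the RHS gt has dimensions [L T^-1], matching the LHS.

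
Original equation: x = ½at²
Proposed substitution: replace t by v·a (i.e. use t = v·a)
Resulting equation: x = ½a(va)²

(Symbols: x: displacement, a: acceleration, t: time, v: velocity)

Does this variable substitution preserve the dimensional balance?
No

[t] = [T] and [v·a] = [L^2 T^-3]. These differ, so the substitution replaces a quantity by one of different dimensions and the result x = ½a(va)² has LHS [L] vs RHS [L^5 T^-8] — inconsistent.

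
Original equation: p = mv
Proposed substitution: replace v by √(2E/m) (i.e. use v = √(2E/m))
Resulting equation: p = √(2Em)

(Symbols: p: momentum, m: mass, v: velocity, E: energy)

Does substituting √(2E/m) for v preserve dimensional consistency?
Yes

[v] = [L T^-1] and [√(2E/m)] = [L T^-1]. These match, so the substitution replaces a quantity by one of the same dimensions and the result p = √(2Em) has LHS [L M T^-1] vs RHS [L M T^-1] — still consistent.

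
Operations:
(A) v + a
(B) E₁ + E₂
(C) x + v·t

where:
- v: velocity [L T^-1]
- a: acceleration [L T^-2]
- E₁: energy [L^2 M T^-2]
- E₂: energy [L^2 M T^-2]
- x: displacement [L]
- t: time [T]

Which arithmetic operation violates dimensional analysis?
(A) v + a

(A) v + a: v [L T^-1] and a [L T^-2] — different dimensions cannot be added/subtracted ✗
(B) E₁ + E₂: E₁ [L^2 M T^-2] and E₂ [L^2 M T^-2] — same dimensions ✓
(C) x + v·t: x [L] and v·t [L] — same dimensions ✓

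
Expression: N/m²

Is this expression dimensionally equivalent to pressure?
Yes

The expression N/m² has dimensions [L^-1 M T^-2], which is exactly pressure [L^-1 M T^-2].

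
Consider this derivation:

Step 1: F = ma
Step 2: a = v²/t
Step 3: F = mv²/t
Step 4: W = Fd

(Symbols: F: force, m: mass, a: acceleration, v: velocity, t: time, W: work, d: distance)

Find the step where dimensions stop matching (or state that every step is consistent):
Step 2

Step 1: F = ma → LHS [L M T^-2], RHS [L M T^-2] ✓
Step 2: a = v²/t → LHS [L T^-2], RHS [L^2 T^-3] ✗

The first dimensional inconsistency appears in step 2: a = v²/t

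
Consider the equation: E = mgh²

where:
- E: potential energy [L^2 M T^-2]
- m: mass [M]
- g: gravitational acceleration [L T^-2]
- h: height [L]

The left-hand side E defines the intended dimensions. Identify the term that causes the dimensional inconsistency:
The right-hand side term mgh²

E has dimensions [L^2 M T^-2], but mgh² has dimensions [L^3 M T^-2], so the term mgh² is dimensionally wrong for E.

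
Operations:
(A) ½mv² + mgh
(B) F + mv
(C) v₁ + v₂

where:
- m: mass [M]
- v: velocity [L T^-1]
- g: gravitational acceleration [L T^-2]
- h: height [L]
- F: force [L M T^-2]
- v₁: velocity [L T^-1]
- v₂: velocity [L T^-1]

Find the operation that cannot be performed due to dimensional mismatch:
(B) F + mv

(A) ½mv² + mgh: ½mv² [L^2 M T^-2] and mgh [L^2 M T^-2] — same dimensions ✓
(B) F + mv: F [L M T^-2] and mv [L M T^-1] — different dimensions cannot be added/subtracted ✗
(C) v₁ + v₂: v₁ [L T^-1] and v₂ [L T^-1] — same dimensions ✓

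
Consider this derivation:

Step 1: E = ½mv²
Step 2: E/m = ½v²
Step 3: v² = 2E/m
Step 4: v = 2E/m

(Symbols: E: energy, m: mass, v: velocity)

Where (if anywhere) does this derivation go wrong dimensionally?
Step 4

Step 1: E = ½mv² → LHS [L^2 M T^-2], RHS [L^2 M T^-2] ✓
Step 2: E/m = ½v² → LHS [L^2 T^-2], RHS [L^2 T^-2] ✓
Step 3: v² = 2E/m → LHS [L^2 T^-2], RHS [L^2 T^-2] ✓
Step 4: v = 2E/m → LHS [L T^-1], RHS [L^2 T^-2] ✗

The first dimensional inconsistency appears in step 4: v = 2E/m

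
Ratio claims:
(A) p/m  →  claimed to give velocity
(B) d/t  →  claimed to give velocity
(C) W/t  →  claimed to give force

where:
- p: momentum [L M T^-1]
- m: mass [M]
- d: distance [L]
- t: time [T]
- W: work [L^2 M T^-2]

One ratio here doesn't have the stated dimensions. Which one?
(C) W/t does not give force

(A) p/m: [L T^-1] = velocity [L T^-1] ✓
(B) d/t: [L T^-1] = velocity [L T^-1] ✓
(C) W/t: [L^2 M T^-3] ≠ force [L M T^-2] ✗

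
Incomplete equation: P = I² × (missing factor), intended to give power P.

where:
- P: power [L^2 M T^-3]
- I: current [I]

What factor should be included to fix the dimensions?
R (resistance), dimensions [I^-2 L^2 M T^-3]

P has dimensions [L^2 M T^-3] and I² has dimensions [I^2].
The missing factor must have dimensions [L^2 M T^-3] / [I^2] = [I^-2 L^2 M T^-3], i.e. resistance (R).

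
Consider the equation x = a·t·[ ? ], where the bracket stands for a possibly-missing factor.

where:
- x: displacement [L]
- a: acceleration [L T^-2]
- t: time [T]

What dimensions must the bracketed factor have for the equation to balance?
[T] — time (e.g. t)

x has dimensions [L]; a·t has dimensions [L T^-1].
The bracketed factor must supply [L] / [L T^-1] = [T].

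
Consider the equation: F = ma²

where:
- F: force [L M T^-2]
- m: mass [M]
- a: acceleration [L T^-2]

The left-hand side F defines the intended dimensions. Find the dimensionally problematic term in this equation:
The right-hand side term ma²

F has dimensions [L M T^-2], but ma² has dimensions [L^2 M T^-4], so the term ma² is dimensionally wrong for F.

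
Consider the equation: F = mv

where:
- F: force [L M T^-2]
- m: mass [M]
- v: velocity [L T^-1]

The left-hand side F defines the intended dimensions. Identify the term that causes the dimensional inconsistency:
The right-hand side term mv

F has dimensions [L M T^-2], but mv has dimensions [L M T^-1], so the term mv is dimensionally wrong for F.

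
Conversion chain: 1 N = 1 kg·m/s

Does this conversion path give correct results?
The chain is incorrect (it contains an error).

Incorrect: Newton is kg·m/s², not kg·m/s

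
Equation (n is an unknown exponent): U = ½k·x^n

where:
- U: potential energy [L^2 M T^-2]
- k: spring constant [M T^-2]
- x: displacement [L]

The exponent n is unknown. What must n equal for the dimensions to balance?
n = 2

U has dimensions [L^2 M T^-2]; x has dimensions [L].
The rest of the RHS has dimensions [M T^-2], so x^n must supply [L^2].
With n = 2: ½k·x^2 has dimensions [L^2 M T^-2], matching the LHS ✓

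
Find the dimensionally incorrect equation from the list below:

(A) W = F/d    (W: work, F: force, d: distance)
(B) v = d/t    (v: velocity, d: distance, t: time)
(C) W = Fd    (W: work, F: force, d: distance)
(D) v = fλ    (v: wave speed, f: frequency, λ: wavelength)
(A) W = F/d

The equation (A) W = F/d is dimensionally incorrect.

LHS (W): [L^2 M T^-2]
RHS (F/d): [M T^-2] ✗

The dimensions do not match. The other three equations balance.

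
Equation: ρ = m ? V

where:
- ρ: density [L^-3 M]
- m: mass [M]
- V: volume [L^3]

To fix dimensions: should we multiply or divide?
division (÷): ρ = m ÷ V

ρ [L^-3 M]; m [M]; V [L^3].
m × V → [L^3 M] ✗
m ÷ V → [L^-3 M] ✓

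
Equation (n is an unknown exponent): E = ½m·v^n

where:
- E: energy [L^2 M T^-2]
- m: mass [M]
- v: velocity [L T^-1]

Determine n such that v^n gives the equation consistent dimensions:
n = 2

E has dimensions [L^2 M T^-2]; v has dimensions [L T^-1].
The rest of the RHS has dimensions [M], so v^n must supply [L^2 T^-2].
With n = 2: ½m·v^2 has dimensions [L^2 M T^-2], matching the LHS ✓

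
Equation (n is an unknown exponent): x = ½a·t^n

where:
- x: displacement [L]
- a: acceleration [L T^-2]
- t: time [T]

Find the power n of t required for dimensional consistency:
n = 2

x has dimensions [L]; t has dimensions [T].
The rest of the RHS has dimensions [L T^-2], so t^n must supply [T^2].
With n = 2: ½a·t^2 has dimensions [L], matching the LHS ✓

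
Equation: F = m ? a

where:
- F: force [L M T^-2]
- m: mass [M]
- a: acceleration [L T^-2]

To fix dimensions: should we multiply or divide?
multiplication (×): F = m × a

F [L M T^-2]; m [M]; a [L T^-2].
m × a → [L M T^-2] ✓
m ÷ a → [L^-1 M T^2] ✗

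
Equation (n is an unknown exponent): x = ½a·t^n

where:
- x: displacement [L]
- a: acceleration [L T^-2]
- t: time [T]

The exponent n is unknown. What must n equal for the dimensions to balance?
n = 2

x has dimensions [L]; t has dimensions [T].
The rest of the RHS has dimensions [L T^-2], so t^n must supply [T^2].
With n = 2: ½a·t^2 has dimensions [L], matching the LHS ✓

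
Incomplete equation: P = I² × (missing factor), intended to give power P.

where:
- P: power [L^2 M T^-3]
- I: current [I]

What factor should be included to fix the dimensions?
R (resistance), dimensions [I^-2 L^2 M T^-3]

P has dimensions [L^2 M T^-3] and I² has dimensions [I^2].
The missing factor must have dimensions [L^2 M T^-3] / [I^2] = [I^-2 L^2 M T^-3], i.e. resistance (R).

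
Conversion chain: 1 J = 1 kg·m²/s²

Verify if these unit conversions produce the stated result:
The chain is correct (no errors).

Correct: Joule is defined as kg·m²/s²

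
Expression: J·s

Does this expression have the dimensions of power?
No

The expression J·s has dimensions [L^2 M T^-1], but power has dimensions [L^2 M T^-3].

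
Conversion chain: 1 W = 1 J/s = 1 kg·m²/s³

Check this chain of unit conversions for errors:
The chain is correct (no errors).

Correct: Watt is Joule per second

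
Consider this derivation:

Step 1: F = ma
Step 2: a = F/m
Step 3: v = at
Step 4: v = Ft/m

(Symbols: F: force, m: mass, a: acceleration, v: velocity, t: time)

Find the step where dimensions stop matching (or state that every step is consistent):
No step introduces an error — all steps are dimensionally consistent.

Step 1: F = ma → LHS [L M T^-2], RHS [L M T^-2] ✓
Step 2: a = F/m → LHS [L T^-2], RHS [L T^-2] ✓
Step 3: v = at → LHS [L T^-1], RHS [L T^-1] ✓
Step 4: v = Ft/m → LHS [L T^-1], RHS [L T^-1] ✓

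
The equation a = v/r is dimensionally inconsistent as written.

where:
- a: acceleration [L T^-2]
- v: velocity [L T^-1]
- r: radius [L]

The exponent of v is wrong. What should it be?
The exponent of v should be 2: a = v^2/r

The LHS a has dimensions [L T^-2]; v has dimensions [L T^-1].
As written, the RHS v/r (exponent 1 on v) has dimensions [T^-1], which does not match.
With exponent 2, the RHS v^2/r has dimensions [L T^-2], matching the LHS.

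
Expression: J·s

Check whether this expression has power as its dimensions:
No

The expression J·s has dimensions [L^2 M T^-1], but power has dimensions [L^2 M T^-3].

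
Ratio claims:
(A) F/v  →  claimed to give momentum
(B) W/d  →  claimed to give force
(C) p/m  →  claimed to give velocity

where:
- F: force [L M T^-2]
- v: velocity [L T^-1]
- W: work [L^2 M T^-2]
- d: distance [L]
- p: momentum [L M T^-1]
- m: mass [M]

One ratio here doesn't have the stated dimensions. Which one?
(A) F/v does not give momentum

(A) F/v: [M T^-1] ≠ momentum [L M T^-1] ✗
(B) W/d: [L M T^-2] = force [L M T^-2] ✓
(C) p/m: [L T^-1] = velocity [L T^-1] ✓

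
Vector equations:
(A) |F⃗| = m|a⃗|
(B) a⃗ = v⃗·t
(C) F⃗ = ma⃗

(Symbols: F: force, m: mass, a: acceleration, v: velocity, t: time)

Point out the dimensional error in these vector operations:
(B) a⃗ = v⃗·t

(A) |F⃗| = m|a⃗|: LHS [L M T^-2], RHS [L M T^-2] ✓ — magnitudes of vectors are scalars
(B) a⃗ = v⃗·t: LHS [L T^-2], RHS [L] ✗ — acceleration is velocity per time; should be v⃗/t
(C) F⃗ = ma⃗: LHS [L M T^-2], RHS [L M T^-2] ✓ — Force and acceleration are vectors, mass is a scalar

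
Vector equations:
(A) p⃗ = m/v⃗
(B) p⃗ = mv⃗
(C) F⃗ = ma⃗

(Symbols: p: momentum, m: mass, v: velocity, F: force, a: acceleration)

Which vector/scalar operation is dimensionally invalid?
(A) p⃗ = m/v⃗

(A) p⃗ = m/v⃗: LHS [L M T^-1], RHS [L^-1 M T] ✗ — momentum is mass times velocity; should be mv⃗ (and division by a vector is undefined)
(B) p⃗ = mv⃗: LHS [L M T^-1], RHS [L M T^-1] ✓ — mass (scalar) times velocity (vector)
(C) F⃗ = ma⃗: LHS [L M T^-2], RHS [L M T^-2] ✓ — Force and acceleration are vectors, mass is a scalar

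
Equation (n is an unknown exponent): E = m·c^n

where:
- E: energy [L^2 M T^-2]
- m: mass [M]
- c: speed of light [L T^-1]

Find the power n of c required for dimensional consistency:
n = 2

E has dimensions [L^2 M T^-2]; c has dimensions [L T^-1].
The rest of the RHS has dimensions [M], so c^n must supply [L^2 T^-2].
With n = 2: m·c^2 has dimensions [L^2 M T^-2], matching the LHS ✓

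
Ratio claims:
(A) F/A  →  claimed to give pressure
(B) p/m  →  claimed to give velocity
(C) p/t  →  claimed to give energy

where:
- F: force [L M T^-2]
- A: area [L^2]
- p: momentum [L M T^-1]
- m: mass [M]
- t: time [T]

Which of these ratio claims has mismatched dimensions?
(C) p/t does not give energy

(A) F/A: [L^-1 M T^-2] = pressure [L^-1 M T^-2] ✓
(B) p/m: [L T^-1] = velocity [L T^-1] ✓
(C) p/t: [L M T^-2] ≠ energy [L^2 M T^-2] ✗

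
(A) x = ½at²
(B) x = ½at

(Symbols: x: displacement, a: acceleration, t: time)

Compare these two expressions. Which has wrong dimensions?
(B)

(A) x = ½at²: LHS [L], RHS [L] ✓
(B) x = ½at: LHS [L], RHS [L T^-1] ✗

Expression (B) x = ½at is dimensionally incorrect.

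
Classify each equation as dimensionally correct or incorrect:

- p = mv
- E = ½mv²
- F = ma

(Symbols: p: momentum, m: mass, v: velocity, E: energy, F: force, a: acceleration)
Dimensionally correct: p = mv, E = ½mv², F = ma
Dimensionally incorrect: none
Ordered (correct first, then incorrect): p = mv, E = ½mv², F = ma

- p = mv: LHS [L M T^-1], RHS [L M T^-1] → correct ✓
- E = ½mv²: LHS [L^2 M T^-2], RHS [L^2 M T^-2] → correct ✓
- F = ma: LHS [L M T^-2], RHS [L M T^-2] → correct ✓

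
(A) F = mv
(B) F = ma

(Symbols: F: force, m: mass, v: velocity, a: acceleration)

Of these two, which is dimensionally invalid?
(A)

(A) F = mv: LHS [L M T^-2], RHS [L M T^-1] ✗
(B) F = ma: LHS [L M T^-2], RHS [L M T^-2] ✓

Expression (A) F = mv is dimensionally incorrect.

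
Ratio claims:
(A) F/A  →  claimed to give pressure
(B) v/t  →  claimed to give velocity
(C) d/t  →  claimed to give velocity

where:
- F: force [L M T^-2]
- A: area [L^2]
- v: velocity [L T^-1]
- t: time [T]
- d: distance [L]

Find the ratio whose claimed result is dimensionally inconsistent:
(B) v/t does not give velocity

(A) F/A: [L^-1 M T^-2] = pressure [L^-1 M T^-2] ✓
(B) v/t: [L T^-2] ≠ velocity [L T^-1] ✗
(C) d/t: [L T^-1] = velocity [L T^-1] ✓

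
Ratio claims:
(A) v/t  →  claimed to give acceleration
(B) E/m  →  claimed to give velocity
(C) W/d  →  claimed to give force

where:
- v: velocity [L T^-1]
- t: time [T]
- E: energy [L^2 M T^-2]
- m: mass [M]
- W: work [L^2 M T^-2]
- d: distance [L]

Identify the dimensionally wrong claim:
(B) E/m does not give velocity

(A) v/t: [L T^-2] = acceleration [L T^-2] ✓
(B) E/m: [L^2 T^-2] ≠ velocity [L T^-1] ✗
(C) W/d: [L M T^-2] = force [L M T^-2] ✓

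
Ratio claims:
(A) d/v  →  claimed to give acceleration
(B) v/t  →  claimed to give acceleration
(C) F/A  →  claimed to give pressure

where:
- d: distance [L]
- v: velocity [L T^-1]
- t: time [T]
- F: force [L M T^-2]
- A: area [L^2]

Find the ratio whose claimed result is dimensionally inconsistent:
(A) d/v does not give acceleration

(A) d/v: [T] ≠ acceleration [L T^-2] ✗
(B) v/t: [L T^-2] = acceleration [L T^-2] ✓
(C) F/A: [L^-1 M T^-2] = pressure [L^-1 M T^-2] ✓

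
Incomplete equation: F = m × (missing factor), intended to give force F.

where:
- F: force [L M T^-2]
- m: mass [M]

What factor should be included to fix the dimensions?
a (acceleration), dimensions [L T^-2]

F has dimensions [L M T^-2] and m has dimensions [M].
The missing factor must have dimensions [L M T^-2] / [M] = [L T^-2], i.e. acceleration (a).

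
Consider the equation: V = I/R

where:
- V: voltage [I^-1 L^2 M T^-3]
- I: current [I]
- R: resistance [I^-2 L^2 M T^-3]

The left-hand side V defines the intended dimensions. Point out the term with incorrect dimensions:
The right-hand side term I/R

V has dimensions [I^-1 L^2 M T^-3], but I/R has dimensions [I^3 L^-2 M^-1 T^3], so the term I/R is dimensionally wrong for V.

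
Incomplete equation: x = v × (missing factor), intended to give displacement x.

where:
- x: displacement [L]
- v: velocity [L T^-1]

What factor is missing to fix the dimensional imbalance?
t (time), dimensions [T]

x has dimensions [L] and v has dimensions [L T^-1].
The missing factor must have dimensions [L] / [L T^-1] = [T], i.e. time (t).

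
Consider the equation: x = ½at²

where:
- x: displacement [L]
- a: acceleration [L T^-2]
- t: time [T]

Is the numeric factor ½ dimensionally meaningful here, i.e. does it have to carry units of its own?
No

x has dimensions [L] and at² already has dimensions [L], so the equation balances without ½ contributing any dimensions. ½ is a pure (dimensionless) number; changing or removing it would not affect dimensional consistency.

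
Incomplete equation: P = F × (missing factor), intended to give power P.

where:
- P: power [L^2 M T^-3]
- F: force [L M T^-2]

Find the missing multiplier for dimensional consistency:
v (velocity), dimensions [L T^-1]

P has dimensions [L^2 M T^-3] and F has dimensions [L M T^-2].
The missing factor must have dimensions [L^2 M T^-3] / [L M T^-2] = [L T^-1], i.e. velocity (v).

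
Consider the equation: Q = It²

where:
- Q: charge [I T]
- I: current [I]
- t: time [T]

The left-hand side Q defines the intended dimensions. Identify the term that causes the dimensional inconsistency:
The right-hand side term It²

Q has dimensions [I T], but It² has dimensions [I T^2], so the term It² is dimensionally wrong for Q.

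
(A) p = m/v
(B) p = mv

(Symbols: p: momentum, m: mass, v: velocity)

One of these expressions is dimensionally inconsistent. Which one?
(A)

(A) p = m/v: LHS [L M T^-1], RHS [L^-1 M T] ✗
(B) p = mv: LHS [L M T^-1], RHS [L M T^-1] ✓

Expression (A) p = m/v is dimensionally incorrect.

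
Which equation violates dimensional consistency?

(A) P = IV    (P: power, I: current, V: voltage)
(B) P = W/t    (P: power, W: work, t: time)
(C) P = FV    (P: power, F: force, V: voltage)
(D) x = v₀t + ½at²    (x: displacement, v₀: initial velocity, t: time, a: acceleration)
(C) P = FV

The equation (C) P = FV is dimensionally incorrect.

LHS (P): [L^2 M T^-3]
RHS (FV): [I^-1 L^3 M^2 T^-5] ✗

The dimensions do not match. The other three equations balance.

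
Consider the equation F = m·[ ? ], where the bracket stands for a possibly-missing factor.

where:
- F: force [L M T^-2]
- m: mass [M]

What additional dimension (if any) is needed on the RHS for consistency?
[L T^-2] — acceleration (e.g. a)

F has dimensions [L M T^-2]; m has dimensions [M].
The bracketed factor must supply [L M T^-2] / [M] = [L T^-2].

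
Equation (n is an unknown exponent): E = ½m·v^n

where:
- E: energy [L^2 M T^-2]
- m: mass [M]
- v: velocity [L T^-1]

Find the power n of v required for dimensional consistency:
n = 2

E has dimensions [L^2 M T^-2]; v has dimensions [L T^-1].
The rest of the RHS has dimensions [M], so v^n must supply [L^2 T^-2].
With n = 2: ½m·v^2 has dimensions [L^2 M T^-2], matching the LHS ✓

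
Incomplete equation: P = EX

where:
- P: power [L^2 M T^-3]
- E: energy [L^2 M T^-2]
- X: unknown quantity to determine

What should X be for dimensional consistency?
X = f (inverse time / frequency (1/t)), dimensions [T^-1]

P has dimensions [L^2 M T^-3]; the rest of the RHS (E) has dimensions [L^2 M T^-2].
So X must have dimensions [T^-1] — X = f (inverse time / frequency (1/t)).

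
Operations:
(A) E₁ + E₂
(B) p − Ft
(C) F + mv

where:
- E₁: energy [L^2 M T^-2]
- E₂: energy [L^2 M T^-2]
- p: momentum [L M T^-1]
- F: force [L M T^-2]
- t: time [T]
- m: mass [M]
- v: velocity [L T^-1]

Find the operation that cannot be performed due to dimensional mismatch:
(C) F + mv

(A) E₁ + E₂: E₁ [L^2 M T^-2] and E₂ [L^2 M T^-2] — same dimensions ✓
(B) p − Ft: p [L M T^-1] and Ft [L M T^-1] — same dimensions ✓
(C) F + mv: F [L M T^-2] and mv [L M T^-1] — different dimensions cannot be added/subtracted ✗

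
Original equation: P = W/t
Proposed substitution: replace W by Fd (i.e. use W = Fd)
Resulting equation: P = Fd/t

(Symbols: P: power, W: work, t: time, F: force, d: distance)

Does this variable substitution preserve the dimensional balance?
Yes

[W] = [L^2 M T^-2] and [Fd] = [L^2 M T^-2]. These match, so the substitution replaces a quantity by one of the same dimensions and the result P = Fd/t has LHS [L^2 M T^-3] vs RHS [L^2 M T^-3] — still consistent.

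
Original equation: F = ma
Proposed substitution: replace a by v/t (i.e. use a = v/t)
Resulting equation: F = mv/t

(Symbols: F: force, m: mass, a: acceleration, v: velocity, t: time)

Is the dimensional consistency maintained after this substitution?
Yes

[a] = [L T^-2] and [v/t] = [L T^-2]. These match, so the substitution replaces a quantity by one of the same dimensions and the result F = mv/t has LHS [L M T^-2] vs RHS [L M T^-2] — still consistent.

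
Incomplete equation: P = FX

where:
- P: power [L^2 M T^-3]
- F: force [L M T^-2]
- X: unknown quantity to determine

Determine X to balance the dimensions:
X = v (velocity), dimensions [L T^-1]

P has dimensions [L^2 M T^-3]; the rest of the RHS (F) has dimensions [L M T^-2].
So X must have dimensions [L T^-1] — X = v (velocity).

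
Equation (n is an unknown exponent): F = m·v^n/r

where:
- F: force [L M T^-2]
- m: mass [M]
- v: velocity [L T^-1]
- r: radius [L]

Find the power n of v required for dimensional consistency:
n = 2

F has dimensions [L M T^-2]; v has dimensions [L T^-1].
The rest of the RHS has dimensions [L^-1 M], so v^n must supply [L^2 T^-2].
With n = 2: m·v^2/r has dimensions [L M T^-2], matching the LHS ✓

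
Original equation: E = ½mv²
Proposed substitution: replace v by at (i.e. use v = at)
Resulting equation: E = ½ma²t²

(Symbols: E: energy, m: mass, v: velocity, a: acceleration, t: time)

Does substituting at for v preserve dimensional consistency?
Yes

[v] = [L T^-1] and [at] = [L T^-1]. These match, so the substitution replaces a quantity by one of the same dimensions and the result E = ½ma²t² has LHS [L^2 M T^-2] vs RHS [L^2 M T^-2] — still consistent.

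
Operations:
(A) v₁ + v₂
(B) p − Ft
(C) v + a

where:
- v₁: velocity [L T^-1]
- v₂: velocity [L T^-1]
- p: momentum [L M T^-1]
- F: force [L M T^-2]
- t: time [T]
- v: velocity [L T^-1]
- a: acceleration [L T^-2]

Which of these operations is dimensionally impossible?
(C) v + a

(A) v₁ + v₂: v₁ [L T^-1] and v₂ [L T^-1] — same dimensions ✓
(B) p − Ft: p [L M T^-1] and Ft [L M T^-1] — same dimensions ✓
(C) v + a: v [L T^-1] and a [L T^-2] — different dimensions cannot be added/subtracted ✗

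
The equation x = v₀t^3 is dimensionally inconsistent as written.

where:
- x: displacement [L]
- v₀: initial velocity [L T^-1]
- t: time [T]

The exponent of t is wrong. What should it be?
The exponent of t should be 1: x = v₀t

The LHS x has dimensions [L]; t has dimensions [T].
As written, the RHS v₀t^3 (exponent 3 on t) has dimensions [L T^2], which does not match.
With exponent 1, the RHS v₀t has dimensions [L], matching the LHS.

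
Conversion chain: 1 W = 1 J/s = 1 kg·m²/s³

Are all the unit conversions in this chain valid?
The chain is correct (no errors).

Correct: Watt is Joule per second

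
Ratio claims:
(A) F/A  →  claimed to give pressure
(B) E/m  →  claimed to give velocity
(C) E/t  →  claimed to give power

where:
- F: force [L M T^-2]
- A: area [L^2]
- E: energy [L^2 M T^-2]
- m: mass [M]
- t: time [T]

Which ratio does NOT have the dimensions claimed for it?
(B) E/m does not give velocity

(A) F/A: [L^-1 M T^-2] = pressure [L^-1 M T^-2] ✓
(B) E/m: [L^2 T^-2] ≠ velocity [L T^-1] ✗
(C) E/t: [L^2 M T^-3] = power [L^2 M T^-3] ✓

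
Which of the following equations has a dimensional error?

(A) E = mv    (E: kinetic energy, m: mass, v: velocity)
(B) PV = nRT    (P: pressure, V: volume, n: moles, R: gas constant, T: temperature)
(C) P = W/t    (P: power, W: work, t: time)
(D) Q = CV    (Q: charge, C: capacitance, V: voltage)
(A) E = mv

The equation (A) E = mv is dimensionally incorrect.

LHS (E): [L^2 M T^-2]
RHS (mv): [L M T^-1] ✗

The dimensions do not match. The other three equations balance.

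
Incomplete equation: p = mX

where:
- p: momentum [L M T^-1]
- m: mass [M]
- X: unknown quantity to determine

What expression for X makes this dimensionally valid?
X = v (velocity), dimensions [L T^-1]

p has dimensions [L M T^-1]; the rest of the RHS (m) has dimensions [M].
So X must have dimensions [L T^-1] — X = v (velocity).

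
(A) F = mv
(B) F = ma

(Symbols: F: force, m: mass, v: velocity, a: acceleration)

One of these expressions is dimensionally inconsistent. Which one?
(A)

(A) F = mv: LHS [L M T^-2], RHS [L M T^-1] ✗
(B) F = ma: LHS [L M T^-2], RHS [L M T^-2] ✓

Expression (A) F = mv is dimensionally incorrect.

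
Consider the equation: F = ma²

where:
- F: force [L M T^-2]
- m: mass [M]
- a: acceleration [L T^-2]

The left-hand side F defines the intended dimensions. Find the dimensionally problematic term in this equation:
The right-hand side term ma²

F has dimensions [L M T^-2], but ma² has dimensions [L^2 M T^-4], so the term ma² is dimensionally wrong for F.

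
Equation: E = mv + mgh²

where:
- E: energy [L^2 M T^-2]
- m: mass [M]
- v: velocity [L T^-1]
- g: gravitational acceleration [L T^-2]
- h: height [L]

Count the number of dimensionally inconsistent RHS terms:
2

LHS E: [L^2 M T^-2]
- mv: [L M T^-1] ✗
- mgh²: [L^3 M T^-2] ✗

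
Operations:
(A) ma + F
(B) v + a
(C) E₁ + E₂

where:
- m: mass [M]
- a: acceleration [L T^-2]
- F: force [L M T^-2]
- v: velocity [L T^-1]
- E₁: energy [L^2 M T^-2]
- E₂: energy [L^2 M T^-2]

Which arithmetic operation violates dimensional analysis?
(B) v + a

(A) ma + F: ma [L M T^-2] and F [L M T^-2] — same dimensions ✓
(B) v + a: v [L T^-1] and a [L T^-2] — different dimensions cannot be added/subtracted ✗
(C) E₁ + E₂: E₁ [L^2 M T^-2] and E₂ [L^2 M T^-2] — same dimensions ✓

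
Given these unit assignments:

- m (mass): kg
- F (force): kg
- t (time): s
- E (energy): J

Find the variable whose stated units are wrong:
F

The variable F (force) should have units N, not kg.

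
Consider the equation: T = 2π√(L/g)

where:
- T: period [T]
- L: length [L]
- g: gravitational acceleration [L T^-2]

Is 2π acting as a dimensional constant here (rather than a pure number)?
No

T has dimensions [T] and √(L/g) already has dimensions [T], so the equation balances without 2π contributing any dimensions. 2π is a pure (dimensionless) number; changing or removing it would not affect dimensional consistency.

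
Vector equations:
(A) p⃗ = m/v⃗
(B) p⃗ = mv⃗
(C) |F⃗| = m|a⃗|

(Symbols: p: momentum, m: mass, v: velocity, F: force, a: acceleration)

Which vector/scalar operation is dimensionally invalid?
(A) p⃗ = m/v⃗

(A) p⃗ = m/v⃗: LHS [L M T^-1], RHS [L^-1 M T] ✗ — momentum is mass times velocity; should be mv⃗ (and division by a vector is undefined)
(B) p⃗ = mv⃗: LHS [L M T^-1], RHS [L M T^-1] ✓ — mass (scalar) times velocity (vector)
(C) |F⃗| = m|a⃗|: LHS [L M T^-2], RHS [L M T^-2] ✓ — magnitudes of vectors are scalars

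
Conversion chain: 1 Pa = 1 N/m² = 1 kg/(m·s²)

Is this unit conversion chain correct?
The chain is correct (no errors).

Correct: Pascal is Newton per square meter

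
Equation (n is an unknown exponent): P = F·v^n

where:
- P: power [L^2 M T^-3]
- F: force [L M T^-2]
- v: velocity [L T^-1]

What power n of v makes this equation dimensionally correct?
n = 1

P has dimensions [L^2 M T^-3]; v has dimensions [L T^-1].
The rest of the RHS has dimensions [L M T^-2], so v^n must supply [L T^-1].
With n = 1: F·v^1 has dimensions [L^2 M T^-3], matching the LHS ✓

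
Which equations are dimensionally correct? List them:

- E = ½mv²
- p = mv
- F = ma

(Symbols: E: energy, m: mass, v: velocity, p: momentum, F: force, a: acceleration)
Dimensionally correct: E = ½mv², p = mv, F = ma
Dimensionally incorrect: none
Ordered (correct first, then incorrect): E = ½mv², p = mv, F = ma

- E = ½mv²: LHS [L^2 M T^-2], RHS [L^2 M T^-2] → correct ✓
- p = mv: LHS [L M T^-1], RHS [L M T^-1] → correct ✓
- F = ma: LHS [L M T^-2], RHS [L M T^-2] → correct ✓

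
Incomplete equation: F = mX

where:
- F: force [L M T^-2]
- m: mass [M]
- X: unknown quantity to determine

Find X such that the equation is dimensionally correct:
X = a (acceleration), dimensions [L T^-2]

F has dimensions [L M T^-2]; the rest of the RHS (m) has dimensions [M].
So X must have dimensions [L T^-2] — X = a (acceleration).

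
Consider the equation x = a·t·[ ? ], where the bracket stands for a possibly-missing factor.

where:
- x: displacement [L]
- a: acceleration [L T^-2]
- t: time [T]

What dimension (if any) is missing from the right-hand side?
[T] — time (e.g. t)

x has dimensions [L]; a·t has dimensions [L T^-1].
The bracketed factor must supply [L] / [L T^-1] = [T].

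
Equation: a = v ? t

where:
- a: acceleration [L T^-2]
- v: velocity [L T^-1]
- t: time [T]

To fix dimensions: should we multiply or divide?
division (÷): a = v ÷ t

a [L T^-2]; v [L T^-1]; t [T].
v × t → [L] ✗
v ÷ t → [L T^-2] ✓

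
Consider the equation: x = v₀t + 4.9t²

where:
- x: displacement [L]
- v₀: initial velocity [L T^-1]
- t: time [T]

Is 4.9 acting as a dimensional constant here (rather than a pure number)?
Yes

x has dimensions [L], while t² alone has dimensions [T^2]. For the equation to balance, the factor 4.9 must carry dimensions [L T^-2] — it is a dimensional constant (a numerical value of a physical quantity with its units suppressed), not a pure number.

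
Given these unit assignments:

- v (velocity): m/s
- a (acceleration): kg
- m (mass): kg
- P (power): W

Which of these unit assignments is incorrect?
a

The variable a (acceleration) should have units m/s², not kg.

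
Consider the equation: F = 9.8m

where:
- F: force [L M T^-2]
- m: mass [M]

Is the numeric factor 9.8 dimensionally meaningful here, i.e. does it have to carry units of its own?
Yes

F has dimensions [L M T^-2], while m alone has dimensions [M]. For the equation to balance, the factor 9.8 must carry dimensions [L T^-2] — it is a dimensional constant (a numerical value of a physical quantity with its units suppressed), not a pure number.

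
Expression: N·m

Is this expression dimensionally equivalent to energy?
Yes

The expression N·m has dimensions [L^2 M T^-2], which is exactly energy [L^2 M T^-2].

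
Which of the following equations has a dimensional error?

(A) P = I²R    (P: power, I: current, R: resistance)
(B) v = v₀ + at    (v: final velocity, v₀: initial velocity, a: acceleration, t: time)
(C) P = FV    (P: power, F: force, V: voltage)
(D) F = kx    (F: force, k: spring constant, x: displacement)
(C) P = FV

The equation (C) P = FV is dimensionally incorrect.

LHS (P): [L^2 M T^-3]
RHS (FV): [I^-1 L^3 M^2 T^-5] ✗

The dimensions do not match. The other three equations balance.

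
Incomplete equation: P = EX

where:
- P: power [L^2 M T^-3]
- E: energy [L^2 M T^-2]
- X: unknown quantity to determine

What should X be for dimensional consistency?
X = f (inverse time / frequency (1/t)), dimensions [T^-1]

P has dimensions [L^2 M T^-3]; the rest of the RHS (E) has dimensions [L^2 M T^-2].
So X must have dimensions [T^-1] — X = f (inverse time / frequency (1/t)).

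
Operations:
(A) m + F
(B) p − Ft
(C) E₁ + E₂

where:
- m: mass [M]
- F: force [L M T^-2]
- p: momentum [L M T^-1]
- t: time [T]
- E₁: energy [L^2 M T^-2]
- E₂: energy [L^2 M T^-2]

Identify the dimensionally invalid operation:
(A) m + F

(A) m + F: m [M] and F [L M T^-2] — different dimensions cannot be added/subtracted ✗
(B) p − Ft: p [L M T^-1] and Ft [L M T^-1] — same dimensions ✓
(C) E₁ + E₂: E₁ [L^2 M T^-2] and E₂ [L^2 M T^-2] — same dimensions ✓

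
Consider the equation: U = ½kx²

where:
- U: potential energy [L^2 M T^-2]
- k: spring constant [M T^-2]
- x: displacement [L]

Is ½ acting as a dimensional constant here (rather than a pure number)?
No

U has dimensions [L^2 M T^-2] and kx² already has dimensions [L^2 M T^-2], so the equation balances without ½ contributing any dimensions. ½ is a pure (dimensionless) number; changing or removing it would not affect dimensional consistency.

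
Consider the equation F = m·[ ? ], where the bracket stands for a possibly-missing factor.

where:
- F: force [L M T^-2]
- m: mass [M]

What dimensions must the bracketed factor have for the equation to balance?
[L T^-2] — acceleration (e.g. a)

F has dimensions [L M T^-2]; m has dimensions [M].
The bracketed factor must supply [L M T^-2] / [M] = [L T^-2].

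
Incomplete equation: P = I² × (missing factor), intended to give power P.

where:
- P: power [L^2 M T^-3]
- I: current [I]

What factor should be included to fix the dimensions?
R (resistance), dimensions [I^-2 L^2 M T^-3]

P has dimensions [L^2 M T^-3] and I² has dimensions [I^2].
The missing factor must have dimensions [L^2 M T^-3] / [I^2] = [I^-2 L^2 M T^-3], i.e. resistance (R).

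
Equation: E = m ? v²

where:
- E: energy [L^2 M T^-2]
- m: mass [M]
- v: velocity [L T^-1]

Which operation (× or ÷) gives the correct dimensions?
multiplication (×): E = m × v²

E [L^2 M T^-2]; m [M]; v² [L^2 T^-2].
m × v² → [L^2 M T^-2] ✓
m ÷ v² → [L^-2 M T^2] ✗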